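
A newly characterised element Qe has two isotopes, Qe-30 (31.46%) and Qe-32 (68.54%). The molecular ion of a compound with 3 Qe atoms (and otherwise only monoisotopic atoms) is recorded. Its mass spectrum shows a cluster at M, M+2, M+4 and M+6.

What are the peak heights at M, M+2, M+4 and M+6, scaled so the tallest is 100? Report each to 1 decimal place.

7.0 : 45.9 : 100.0 : 72.6

Expanding (0.3146 + 0.6854)^3:
P(M) = 0.3146^3 = 0.031137
P(M+2) = 3 × 0.3146^2 × 0.6854^1 = 0.203509
P(M+4) = 3 × 0.3146^1 × 0.6854^2 = 0.443372
P(M+6) = 0.6854^3 = 0.321983
The M+4 peak is largest (0.443372); scaling to 100 gives 7.0 : 45.9 : 100.0 : 72.6.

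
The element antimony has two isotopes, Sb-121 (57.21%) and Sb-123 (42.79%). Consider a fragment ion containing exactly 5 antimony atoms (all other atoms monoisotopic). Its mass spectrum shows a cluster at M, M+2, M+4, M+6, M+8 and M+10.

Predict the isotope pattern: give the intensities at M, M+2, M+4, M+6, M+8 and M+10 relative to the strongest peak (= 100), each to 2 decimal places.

17.88 : 66.85 : 100.00 : 74.79 : 27.97 : 4.18

Expanding (0.5721 + 0.4279)^5:
P(M) = 0.5721^5 = 0.061286
P(M+2) = 5 × 0.5721^4 × 0.4279^1 = 0.229192
P(M+4) = 10 × 0.5721^3 × 0.4279^2 = 0.342847
P(M+6) = 10 × 0.5721^2 × 0.4279^3 = 0.256431
P(M+8) = 5 × 0.5721^1 × 0.4279^4 = 0.095898
P(M+10) = 0.4279^5 = 0.014345
The M+4 peak is largest (0.342847); scaling to 100 gives 17.88 : 66.85 : 100.00 : 74.79 : 27.97 : 4.18.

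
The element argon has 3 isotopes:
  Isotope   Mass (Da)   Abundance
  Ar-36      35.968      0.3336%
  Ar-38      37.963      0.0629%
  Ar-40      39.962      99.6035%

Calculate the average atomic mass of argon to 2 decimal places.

Ar = Σ fᵢ·mᵢ = 0.003336 × 35.968 + 0.000629 × 37.963 + 0.996035 × 39.962
= 0.1200 + 0.0239 + 39.8036 = 39.9475 Da

39.95 Da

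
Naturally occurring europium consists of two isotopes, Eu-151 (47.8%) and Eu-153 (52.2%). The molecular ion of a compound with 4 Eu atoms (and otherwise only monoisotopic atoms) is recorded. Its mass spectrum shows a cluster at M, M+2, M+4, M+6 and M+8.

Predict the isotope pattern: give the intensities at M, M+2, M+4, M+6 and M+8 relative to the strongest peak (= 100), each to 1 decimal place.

Expanding (0.478 + 0.522)^4:
P(M) = 0.478^4 = 0.052205
P(M+2) = 4 × 0.478^3 × 0.522^1 = 0.228042
P(M+4) = 6 × 0.478^2 × 0.522^2 = 0.373549
P(M+6) = 4 × 0.478^1 × 0.522^3 = 0.271956
P(M+8) = 0.522^4 = 0.074248
The M+4 peak is largest (0.373549); scaling to 100 gives 14.0 : 61.0 : 100.0 : 72.8 : 19.9.

14.0 : 61.0 : 100.0 : 72.8 : 19.9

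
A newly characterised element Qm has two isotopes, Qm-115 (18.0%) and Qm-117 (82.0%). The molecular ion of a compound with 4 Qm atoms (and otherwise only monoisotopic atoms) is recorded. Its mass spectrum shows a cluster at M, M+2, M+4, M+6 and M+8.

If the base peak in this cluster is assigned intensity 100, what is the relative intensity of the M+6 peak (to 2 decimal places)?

Term probabilities: M 0.0010, M+2 0.0191, M+4 0.1307, M+6 0.3970, M+8 0.4521. Base peak = M+8.
P(M+8) = C(4,4) × 0.180^0 × 0.820^4 = 1 × 1.0000 × 0.45212176 = 0.452122 (base)
P(M+6) = C(4,3) × 0.180^1 × 0.820^3 = 4 × 0.1800 × 0.551368 = 0.396985
Relative intensity = 0.396985 / 0.452122 × 100 = 87.80

87.80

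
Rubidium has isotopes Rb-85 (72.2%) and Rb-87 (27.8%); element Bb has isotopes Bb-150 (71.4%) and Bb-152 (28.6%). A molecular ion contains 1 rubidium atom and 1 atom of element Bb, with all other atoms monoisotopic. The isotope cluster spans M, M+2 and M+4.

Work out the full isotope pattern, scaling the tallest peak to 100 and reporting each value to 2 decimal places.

100.00 : 78.56 : 15.42

Rubidium pattern (n=1): 0.7220 : 0.2780
Element Bb pattern (n=1): 0.7140 : 0.2860
Convolve the two distributions (both contribute in 2-u steps):
  M: 0.7220×0.7140 = 0.515508
  M+2: 0.7220×0.2860 + 0.2780×0.7140 = 0.404984
  M+4: 0.2780×0.2860 = 0.079508
Scale to base peak (0.515508) = 100: 100.00 : 78.56 : 15.42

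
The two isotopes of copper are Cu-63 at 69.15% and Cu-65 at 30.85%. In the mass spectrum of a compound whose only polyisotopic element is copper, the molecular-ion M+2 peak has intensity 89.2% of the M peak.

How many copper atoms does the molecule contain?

For n independent Cu atoms, I(M+2)/I(M) = n · (abundance Cu-65) / (abundance Cu-63) = n · 0.3085/0.6915.
n = 0.892 × 0.6915/0.3085 = 2.00 ≈ 2

2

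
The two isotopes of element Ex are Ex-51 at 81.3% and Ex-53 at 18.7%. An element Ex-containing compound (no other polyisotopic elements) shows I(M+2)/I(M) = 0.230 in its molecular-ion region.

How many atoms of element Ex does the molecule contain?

1

For n independent Ex atoms, I(M+2)/I(M) = n · (abundance Ex-53) / (abundance Ex-51) = n · 0.187/0.813.
n = 0.230 × 0.813/0.187 = 1.00 ≈ 1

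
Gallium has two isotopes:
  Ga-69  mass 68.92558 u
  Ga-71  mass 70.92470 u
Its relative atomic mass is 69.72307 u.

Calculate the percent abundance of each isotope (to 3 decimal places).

Ga-69: 60.108%, Ga-71: 39.892%

Let x be the fractional abundance of Ga-69; then Ga-71 has abundance 1 − x.
68.92558·x + 70.92470·(1 − x) = 69.72307
(68.92558 − 70.92470)·x = 69.72307 − 70.92470
x = -1.20163 / -1.99912 = 0.60108 → 60.108% Ga-69, 39.892% Ga-71.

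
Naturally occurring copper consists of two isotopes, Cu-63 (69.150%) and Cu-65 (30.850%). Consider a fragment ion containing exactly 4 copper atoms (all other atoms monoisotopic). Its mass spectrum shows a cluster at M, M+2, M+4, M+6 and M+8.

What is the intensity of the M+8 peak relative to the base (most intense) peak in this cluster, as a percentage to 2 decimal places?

Term probabilities: M 0.2286, M+2 0.4080, M+4 0.2731, M+6 0.0812, M+8 0.0091. Base peak = M+2.
P(M+2) = C(4,1) × 0.69150^3 × 0.30850^1 = 4 × 0.33065611 × 0.3085 = 0.408030 (base)
P(M+8) = C(4,4) × 0.69150^0 × 0.30850^4 = 1 × 1.0000 × 0.00905776 = 0.009058
Relative intensity = 0.009058 / 0.408030 × 100 = 2.22

2.22%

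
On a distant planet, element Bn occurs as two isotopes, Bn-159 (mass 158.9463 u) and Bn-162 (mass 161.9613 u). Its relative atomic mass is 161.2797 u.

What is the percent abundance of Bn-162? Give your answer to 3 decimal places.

77.393%

Writing the weighted mean with unknown fraction x of Bn-159:
158.9463·x + 161.9613·(1 − x) = 161.2797
(158.9463 − 161.9613)·x = 161.2797 − 161.9613
x = -0.6816 / -3.0150 = 0.22607 → 22.607% Bn-159, 77.393% Bn-162.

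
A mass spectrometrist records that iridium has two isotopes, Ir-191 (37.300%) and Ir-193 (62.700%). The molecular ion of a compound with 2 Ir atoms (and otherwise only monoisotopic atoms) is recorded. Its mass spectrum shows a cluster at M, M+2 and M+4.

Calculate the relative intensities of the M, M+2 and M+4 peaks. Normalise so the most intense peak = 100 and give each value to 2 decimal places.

Each Ir atom is independently Ir-191 (p = 0.37300) or Ir-193 (q = 0.62700); the cluster is the binomial expansion (p + q)^2.
P(M) = 0.37300^2 = 0.139129
P(M+2) = 2 × 0.37300^1 × 0.62700^1 = 0.467742
P(M+4) = 0.62700^2 = 0.393129
The M+2 peak is largest (0.467742); scaling to 100 gives 29.74 : 100.00 : 84.05.

29.74 : 100.00 : 84.05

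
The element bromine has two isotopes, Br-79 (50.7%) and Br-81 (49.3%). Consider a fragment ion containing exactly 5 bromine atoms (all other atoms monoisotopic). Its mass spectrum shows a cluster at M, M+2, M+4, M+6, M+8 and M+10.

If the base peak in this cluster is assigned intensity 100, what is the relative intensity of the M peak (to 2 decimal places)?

10.58

(0.507 + 0.493)^5 gives M 0.0335, M+2 0.1629, M+4 0.3168, M+6 0.3080, M+8 0.1497, M+10 0.0291; the largest is M+4.
P(M+4) = C(5,2) × 0.507^3 × 0.493^2 = 10 × 0.13032384 × 0.243049 = 0.316751 (base)
P(M) = C(5,0) × 0.507^5 × 0.493^0 = 1 × 0.03349961 × 1.0000 = 0.033500
Relative intensity = 0.033500 / 0.316751 × 100 = 10.58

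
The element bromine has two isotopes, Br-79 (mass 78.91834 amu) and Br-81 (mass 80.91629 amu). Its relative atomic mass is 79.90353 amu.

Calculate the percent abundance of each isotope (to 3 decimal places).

With x = fraction of Br-79 (so Br-81 is 1 − x):
78.91834·x + 80.91629·(1 − x) = 79.90353
(78.91834 − 80.91629)·x = 79.90353 − 80.91629
x = -1.01276 / -1.99795 = 0.50690 → 50.690% Br-79, 49.310% Br-81.

Br-79: 50.690%, Br-81: 49.310%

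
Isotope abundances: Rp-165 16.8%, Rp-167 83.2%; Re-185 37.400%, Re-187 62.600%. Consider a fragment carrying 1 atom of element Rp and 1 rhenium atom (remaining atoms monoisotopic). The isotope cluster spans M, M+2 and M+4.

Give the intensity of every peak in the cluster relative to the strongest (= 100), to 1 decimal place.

Element Rp pattern (n=1): 0.1680 : 0.8320
Rhenium pattern (n=1): 0.3740 : 0.6260
Convolve the two distributions (both contribute in 2-u steps):
  M: 0.1680×0.3740 = 0.062832
  M+2: 0.1680×0.6260 + 0.8320×0.3740 = 0.416336
  M+4: 0.8320×0.6260 = 0.520832
Scale to base peak (0.520832) = 100: 12.1 : 79.9 : 100.0

12.1 : 79.9 : 100.0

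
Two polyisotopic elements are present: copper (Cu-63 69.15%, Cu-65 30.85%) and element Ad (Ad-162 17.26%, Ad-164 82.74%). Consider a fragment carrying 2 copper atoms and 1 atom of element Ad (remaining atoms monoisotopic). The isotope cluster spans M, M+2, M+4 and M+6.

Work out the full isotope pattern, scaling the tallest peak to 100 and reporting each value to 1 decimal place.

17.6 : 100.0 : 78.7 : 16.8

Copper pattern (n=2): 0.47817225 : 0.4266555 : 0.09517225
Element Ad pattern (n=1): 0.1726 : 0.8274
Convolve the two distributions (both contribute in 2-u steps):
  M: 0.47817225×0.1726 = 0.082533
  M+2: 0.47817225×0.8274 + 0.4266555×0.1726 = 0.469280
  M+4: 0.4266555×0.8274 + 0.09517225×0.1726 = 0.369441
  M+6: 0.09517225×0.8274 = 0.078746
Scale to base peak (0.469280) = 100: 17.6 : 100.0 : 78.7 : 16.8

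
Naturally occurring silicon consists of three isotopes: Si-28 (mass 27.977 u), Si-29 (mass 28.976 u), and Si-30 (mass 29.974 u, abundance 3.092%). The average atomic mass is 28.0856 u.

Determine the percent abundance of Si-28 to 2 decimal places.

92.22%

Let x and y be the fractions of Si-28 and Si-29. Then x + y = 1 − 0.03092 = 0.96908 and 27.977x + 28.976y = 28.0856 − 0.03092×29.974 = 27.15880392.
Substituting: 27.977x + 28.976(0.96908 − x) = 27.15880392
(27.977 − 28.976)x = -0.92125816  ⇒  x = 0.92218, y = 0.04690
Si-28: 92.22%, Si-29: 4.69%.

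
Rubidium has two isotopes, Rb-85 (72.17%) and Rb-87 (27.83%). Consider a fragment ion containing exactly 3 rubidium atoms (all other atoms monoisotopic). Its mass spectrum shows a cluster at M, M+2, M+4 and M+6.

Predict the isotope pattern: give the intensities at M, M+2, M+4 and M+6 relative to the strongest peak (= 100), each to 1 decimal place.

86.4 : 100.0 : 38.6 : 5.0

Expanding (0.7217 + 0.2783)^3:
P(M) = 0.7217^3 = 0.375898
P(M+2) = 3 × 0.7217^2 × 0.2783^1 = 0.434858
P(M+4) = 3 × 0.7217^1 × 0.2783^2 = 0.167689
P(M+6) = 0.2783^3 = 0.021555
The M+2 peak is largest (0.434858); scaling to 100 gives 86.4 : 100.0 : 38.6 : 5.0.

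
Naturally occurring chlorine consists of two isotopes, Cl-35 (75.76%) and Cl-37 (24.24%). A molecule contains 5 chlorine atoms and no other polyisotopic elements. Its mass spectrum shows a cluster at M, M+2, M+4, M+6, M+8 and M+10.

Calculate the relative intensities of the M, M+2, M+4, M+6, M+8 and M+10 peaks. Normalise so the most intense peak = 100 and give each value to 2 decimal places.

62.51 : 100.00 : 63.99 : 20.47 : 3.28 : 0.21

Expanding (0.7576 + 0.2424)^5:
P(M) = 0.7576^5 = 0.249574
P(M+2) = 5 × 0.7576^4 × 0.2424^1 = 0.399266
P(M+4) = 10 × 0.7576^3 × 0.2424^2 = 0.255497
P(M+6) = 10 × 0.7576^2 × 0.2424^3 = 0.081748
P(M+8) = 5 × 0.7576^1 × 0.2424^4 = 0.013078
P(M+10) = 0.2424^5 = 0.000837
The M+2 peak is largest (0.399266); scaling to 100 gives 62.51 : 100.00 : 63.99 : 20.47 : 3.28 : 0.21.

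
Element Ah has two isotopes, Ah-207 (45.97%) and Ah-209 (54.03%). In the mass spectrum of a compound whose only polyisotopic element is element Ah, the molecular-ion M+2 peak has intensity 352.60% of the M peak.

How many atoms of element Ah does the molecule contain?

3

The M+2/M ratio from n Ah atoms is n · q/p = n · 0.5403/0.4597.
n = 3.5260 × 0.4597/0.5403 = 3.00 ≈ 3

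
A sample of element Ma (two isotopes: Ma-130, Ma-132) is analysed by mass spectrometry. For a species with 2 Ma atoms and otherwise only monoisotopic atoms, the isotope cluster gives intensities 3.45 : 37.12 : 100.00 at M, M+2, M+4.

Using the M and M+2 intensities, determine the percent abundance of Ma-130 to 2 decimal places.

If p is the fraction of Ma that is Ma-130, then I(M+2)/I(M) = [C(2,1)·p^1·(1−p)] / p^2 = 2·(1−p)/p = 37.12/3.45 = 10.7594
(1−p)/p = 10.7594/2 = 5.3797  ⇒  p = 1/(1 + 5.3797) = 0.1567
Ma-130: 15.67%, Ma-132: 84.33%.

15.67%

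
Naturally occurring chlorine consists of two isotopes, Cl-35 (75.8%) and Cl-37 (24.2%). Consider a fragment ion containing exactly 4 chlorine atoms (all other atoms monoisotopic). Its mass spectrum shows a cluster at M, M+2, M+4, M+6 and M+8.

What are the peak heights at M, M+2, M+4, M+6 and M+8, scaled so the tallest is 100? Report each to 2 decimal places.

The 4 Cl atoms are independent, so intensities follow the terms of (0.758 + 0.242)^4.
P(M) = 0.758^4 = 0.330124
P(M+2) = 4 × 0.758^3 × 0.242^1 = 0.421583
P(M+4) = 6 × 0.758^2 × 0.242^2 = 0.201893
P(M+6) = 4 × 0.758^1 × 0.242^3 = 0.042971
P(M+8) = 0.242^4 = 0.003430
The M+2 peak is largest (0.421583); scaling to 100 gives 78.31 : 100.00 : 47.89 : 10.19 : 0.81.

78.31 : 100.00 : 47.89 : 10.19 : 0.81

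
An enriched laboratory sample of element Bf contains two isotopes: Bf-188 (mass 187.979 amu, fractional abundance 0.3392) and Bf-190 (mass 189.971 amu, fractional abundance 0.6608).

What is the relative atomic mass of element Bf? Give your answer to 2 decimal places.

The abundance-weighted mean is 0.3392 × 187.979 + 0.6608 × 189.971
= 63.7625 + 125.5328 = 189.2953 amu

189.30 amu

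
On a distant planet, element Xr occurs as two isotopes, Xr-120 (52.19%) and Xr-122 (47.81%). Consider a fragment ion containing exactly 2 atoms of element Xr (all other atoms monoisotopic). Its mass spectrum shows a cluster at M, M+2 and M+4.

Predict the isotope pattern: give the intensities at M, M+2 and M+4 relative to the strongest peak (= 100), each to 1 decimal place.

Each Xr atom is independently Xr-120 (p = 0.5219) or Xr-122 (q = 0.4781); the cluster is the binomial expansion (p + q)^2.
P(M) = 0.5219^2 = 0.272380
P(M+2) = 2 × 0.5219^1 × 0.4781^1 = 0.499041
P(M+4) = 0.4781^2 = 0.228580
The M+2 peak is largest (0.499041); scaling to 100 gives 54.6 : 100.0 : 45.8.

54.6 : 100.0 : 45.8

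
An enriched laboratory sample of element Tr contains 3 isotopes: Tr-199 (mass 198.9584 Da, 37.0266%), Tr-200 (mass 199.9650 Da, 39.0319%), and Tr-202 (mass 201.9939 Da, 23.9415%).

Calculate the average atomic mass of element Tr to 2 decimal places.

200.08 Da

Ar = Σ fᵢ·mᵢ = 0.370266 × 198.9584 + 0.390319 × 199.9650 + 0.239415 × 201.9939
= 73.66753 + 78.05014 + 48.36037 = 200.07804 Da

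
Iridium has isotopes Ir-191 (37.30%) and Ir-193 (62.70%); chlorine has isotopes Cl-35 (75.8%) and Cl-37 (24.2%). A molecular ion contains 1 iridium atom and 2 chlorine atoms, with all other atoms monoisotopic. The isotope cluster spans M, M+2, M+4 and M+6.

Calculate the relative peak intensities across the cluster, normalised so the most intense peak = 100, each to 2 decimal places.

43.11 : 100.00 : 50.67 : 7.39

Iridium pattern (n=1): 0.3730 : 0.6270
Chlorine pattern (n=2): 0.574564 : 0.366872 : 0.058564
Convolve the two distributions (both contribute in 2-u steps):
  M: 0.3730×0.574564 = 0.214312
  M+2: 0.3730×0.366872 + 0.6270×0.574564 = 0.497095
  M+4: 0.3730×0.058564 + 0.6270×0.366872 = 0.251873
  M+6: 0.6270×0.058564 = 0.036720
Scale to base peak (0.497095) = 100: 43.11 : 100.00 : 50.67 : 7.39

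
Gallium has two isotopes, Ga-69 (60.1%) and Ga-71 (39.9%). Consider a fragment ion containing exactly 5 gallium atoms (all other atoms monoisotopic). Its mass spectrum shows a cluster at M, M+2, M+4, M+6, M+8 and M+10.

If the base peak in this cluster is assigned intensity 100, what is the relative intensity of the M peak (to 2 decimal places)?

22.69

(0.601 + 0.399)^5 gives M 0.0784, M+2 0.2603, M+4 0.3456, M+6 0.2294, M+8 0.0762, M+10 0.0101; the largest is M+4.
P(M+4) = C(5,2) × 0.601^3 × 0.399^2 = 10 × 0.2170818 × 0.159201 = 0.345596 (base)
P(M) = C(5,0) × 0.601^5 × 0.399^0 = 1 × 0.07841016 × 1.0000 = 0.078410
Relative intensity = 0.078410 / 0.345596 × 100 = 22.69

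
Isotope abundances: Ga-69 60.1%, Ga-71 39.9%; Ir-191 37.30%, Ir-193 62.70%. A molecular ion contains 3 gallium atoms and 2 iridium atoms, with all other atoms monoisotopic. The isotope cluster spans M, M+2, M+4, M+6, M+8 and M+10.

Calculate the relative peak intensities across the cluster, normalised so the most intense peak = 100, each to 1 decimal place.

Gallium pattern (n=3): 0.2170818 : 0.4323576 : 0.2870394 : 0.0635212
Iridium pattern (n=2): 0.139129 : 0.467742 : 0.393129
Convolve the two distributions (both contribute in 2-u steps):
  M: 0.2170818×0.139129 = 0.030202
  M+2: 0.2170818×0.467742 + 0.4323576×0.139129 = 0.161692
  M+4: 0.2170818×0.393129 + 0.4323576×0.467742 + 0.2870394×0.139129 = 0.327508
  M+6: 0.4323576×0.393129 + 0.2870394×0.467742 + 0.0635212×0.139129 = 0.313070
  M+8: 0.2870394×0.393129 + 0.0635212×0.467742 = 0.142555
  M+10: 0.0635212×0.393129 = 0.024972
Scale to base peak (0.327508) = 100: 9.2 : 49.4 : 100.0 : 95.6 : 43.5 : 7.6

9.2 : 49.4 : 100.0 : 95.6 : 43.5 : 7.6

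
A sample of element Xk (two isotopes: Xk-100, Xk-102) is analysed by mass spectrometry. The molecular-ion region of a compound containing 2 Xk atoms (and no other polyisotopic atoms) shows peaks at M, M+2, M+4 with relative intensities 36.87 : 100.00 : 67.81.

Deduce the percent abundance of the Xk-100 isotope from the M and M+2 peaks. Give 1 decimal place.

Let p = fractional abundance of Xk-100. I(M+2)/I(M) = [C(2,1)·p^1·(1−p)] / p^2 = 2·(1−p)/p = 100.00/36.87 = 2.7122
(1−p)/p = 2.7122/2 = 1.3561  ⇒  p = 1/(1 + 1.3561) = 0.4244
Xk-100: 42.4%, Xk-102: 57.6%.

42.4%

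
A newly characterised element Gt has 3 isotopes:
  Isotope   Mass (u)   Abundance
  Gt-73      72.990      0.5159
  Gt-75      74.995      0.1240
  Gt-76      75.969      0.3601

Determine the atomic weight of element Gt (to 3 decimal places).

Ar = Σ fᵢ·mᵢ = 0.5159 × 72.990 + 0.1240 × 74.995 + 0.3601 × 75.969
= 37.6555 + 9.2994 + 27.3564 = 74.3113 u

74.311 u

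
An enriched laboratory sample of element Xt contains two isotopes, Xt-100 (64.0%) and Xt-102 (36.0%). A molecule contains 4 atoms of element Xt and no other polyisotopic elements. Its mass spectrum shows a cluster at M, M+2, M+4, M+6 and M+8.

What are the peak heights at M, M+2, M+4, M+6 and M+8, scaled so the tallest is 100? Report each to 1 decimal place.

Each Xt atom is independently Xt-100 (p = 0.640) or Xt-102 (q = 0.360); the cluster is the binomial expansion (p + q)^4.
P(M) = 0.640^4 = 0.167772
P(M+2) = 4 × 0.640^3 × 0.360^1 = 0.377487
P(M+4) = 6 × 0.640^2 × 0.360^2 = 0.318505
P(M+6) = 4 × 0.640^1 × 0.360^3 = 0.119439
P(M+8) = 0.360^4 = 0.016796
The M+2 peak is largest (0.377487); scaling to 100 gives 44.4 : 100.0 : 84.4 : 31.6 : 4.4.

44.4 : 100.0 : 84.4 : 31.6 : 4.4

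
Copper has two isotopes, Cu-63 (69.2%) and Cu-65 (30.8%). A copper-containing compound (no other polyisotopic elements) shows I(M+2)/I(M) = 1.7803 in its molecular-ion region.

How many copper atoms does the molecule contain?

For n independent Cu atoms, I(M+2)/I(M) = n · (abundance Cu-65) / (abundance Cu-63) = n · 0.308/0.692.
n = 1.7803 × 0.692/0.308 = 4.00 ≈ 4

4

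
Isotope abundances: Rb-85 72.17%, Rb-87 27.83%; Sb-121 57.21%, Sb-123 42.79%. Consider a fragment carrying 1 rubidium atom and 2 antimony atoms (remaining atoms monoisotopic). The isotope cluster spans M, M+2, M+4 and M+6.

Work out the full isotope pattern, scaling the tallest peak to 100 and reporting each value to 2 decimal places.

53.15 : 100.00 : 60.39 : 11.47

Rubidium pattern (n=1): 0.7217 : 0.2783
Antimony pattern (n=2): 0.32729841 : 0.48960318 : 0.18309841
Convolve the two distributions (both contribute in 2-u steps):
  M: 0.7217×0.32729841 = 0.236211
  M+2: 0.7217×0.48960318 + 0.2783×0.32729841 = 0.444434
  M+4: 0.7217×0.18309841 + 0.2783×0.48960318 = 0.268399
  M+6: 0.2783×0.18309841 = 0.050956
Scale to base peak (0.444434) = 100: 53.15 : 100.00 : 60.39 : 11.47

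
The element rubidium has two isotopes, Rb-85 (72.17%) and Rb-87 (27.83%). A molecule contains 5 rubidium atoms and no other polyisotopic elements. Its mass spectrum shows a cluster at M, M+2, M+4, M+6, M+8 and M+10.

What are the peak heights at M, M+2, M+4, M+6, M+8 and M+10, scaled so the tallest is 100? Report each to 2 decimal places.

51.86 : 100.00 : 77.12 : 29.74 : 5.73 : 0.44

Each Rb atom is independently Rb-85 (p = 0.7217) or Rb-87 (q = 0.2783); the cluster is the binomial expansion (p + q)^5.
P(M) = 0.7217^5 = 0.195787
P(M+2) = 5 × 0.7217^4 × 0.2783^1 = 0.377494
P(M+4) = 10 × 0.7217^3 × 0.2783^2 = 0.291136
P(M+6) = 10 × 0.7217^2 × 0.2783^3 = 0.112267
P(M+8) = 5 × 0.7217^1 × 0.2783^4 = 0.021646
P(M+10) = 0.2783^5 = 0.001669
The M+2 peak is largest (0.377494); scaling to 100 gives 51.86 : 100.00 : 77.12 : 29.74 : 5.73 : 0.44.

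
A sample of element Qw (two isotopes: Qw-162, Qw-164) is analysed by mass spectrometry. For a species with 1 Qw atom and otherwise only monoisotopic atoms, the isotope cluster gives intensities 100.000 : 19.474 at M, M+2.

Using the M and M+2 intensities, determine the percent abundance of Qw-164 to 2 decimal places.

If p is the fraction of Qw that is Qw-162, then I(M+2)/I(M) = [C(1,1)·p^0·(1−p)] / p^1 = 1·(1−p)/p = 19.474/100.000 = 0.1947
(1−p)/p = 0.1947/1 = 0.1947  ⇒  p = 1/(1 + 0.1947) = 0.8370
Qw-162: 83.70%, Qw-164: 16.30%.

16.30%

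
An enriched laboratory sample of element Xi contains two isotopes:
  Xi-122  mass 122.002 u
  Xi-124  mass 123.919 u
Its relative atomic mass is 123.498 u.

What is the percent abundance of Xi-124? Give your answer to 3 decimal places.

78.039%

Writing the weighted mean with unknown fraction x of Xi-122:
122.002·x + 123.919·(1 − x) = 123.498
(122.002 − 123.919)·x = 123.498 − 123.919
x = -0.421 / -1.917 = 0.21961 → 21.961% Xi-122, 78.039% Xi-124.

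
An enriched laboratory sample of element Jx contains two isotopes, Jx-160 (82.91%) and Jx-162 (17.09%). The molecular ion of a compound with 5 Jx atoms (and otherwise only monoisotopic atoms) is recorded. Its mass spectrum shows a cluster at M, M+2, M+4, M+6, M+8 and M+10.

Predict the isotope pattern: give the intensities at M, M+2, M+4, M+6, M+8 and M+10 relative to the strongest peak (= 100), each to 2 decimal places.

Each Jx atom is independently Jx-160 (p = 0.8291) or Jx-162 (q = 0.1709); the cluster is the binomial expansion (p + q)^5.
P(M) = 0.8291^5 = 0.391773
P(M+2) = 5 × 0.8291^4 × 0.1709^1 = 0.403775
P(M+4) = 10 × 0.8291^3 × 0.1709^2 = 0.166458
P(M+6) = 10 × 0.8291^2 × 0.1709^3 = 0.034312
P(M+8) = 5 × 0.8291^1 × 0.1709^4 = 0.003536
P(M+10) = 0.1709^5 = 0.000146
The M+2 peak is largest (0.403775); scaling to 100 gives 97.03 : 100.00 : 41.23 : 8.50 : 0.88 : 0.04.

97.03 : 100.00 : 41.23 : 8.50 : 0.88 : 0.04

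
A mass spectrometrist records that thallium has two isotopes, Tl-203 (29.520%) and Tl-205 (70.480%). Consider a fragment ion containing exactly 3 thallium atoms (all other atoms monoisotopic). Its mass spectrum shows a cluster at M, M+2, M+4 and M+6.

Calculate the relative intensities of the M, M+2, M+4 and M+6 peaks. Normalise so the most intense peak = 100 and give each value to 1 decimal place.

The 3 Tl atoms are independent, so intensities follow the terms of (0.29520 + 0.70480)^3.
P(M) = 0.29520^3 = 0.025725
P(M+2) = 3 × 0.29520^2 × 0.70480^1 = 0.184255
P(M+4) = 3 × 0.29520^1 × 0.70480^2 = 0.439916
P(M+6) = 0.70480^3 = 0.350104
The M+4 peak is largest (0.439916); scaling to 100 gives 5.8 : 41.9 : 100.0 : 79.6.

5.8 : 41.9 : 100.0 : 79.6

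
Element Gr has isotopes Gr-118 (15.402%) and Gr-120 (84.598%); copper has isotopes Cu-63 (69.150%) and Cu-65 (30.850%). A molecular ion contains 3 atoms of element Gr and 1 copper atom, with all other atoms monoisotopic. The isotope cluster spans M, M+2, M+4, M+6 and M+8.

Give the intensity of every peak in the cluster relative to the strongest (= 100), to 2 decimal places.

Element Gr pattern (n=3): 0.00365369 : 0.06020542 : 0.3306881 : 0.60545279
Copper pattern (n=1): 0.6915 : 0.3085
Convolve the two distributions (both contribute in 2-u steps):
  M: 0.00365369×0.6915 = 0.002527
  M+2: 0.00365369×0.3085 + 0.06020542×0.6915 = 0.042759
  M+4: 0.06020542×0.3085 + 0.3306881×0.6915 = 0.247244
  M+6: 0.3306881×0.3085 + 0.60545279×0.6915 = 0.520688
  M+8: 0.60545279×0.3085 = 0.186782
Scale to base peak (0.520688) = 100: 0.49 : 8.21 : 47.48 : 100.00 : 35.87

0.49 : 8.21 : 47.48 : 100.00 : 35.87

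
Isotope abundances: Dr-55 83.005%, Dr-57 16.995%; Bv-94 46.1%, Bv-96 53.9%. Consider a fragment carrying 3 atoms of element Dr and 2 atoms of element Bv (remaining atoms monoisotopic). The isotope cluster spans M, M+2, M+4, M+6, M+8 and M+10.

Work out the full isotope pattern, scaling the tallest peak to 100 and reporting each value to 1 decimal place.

33.9 : 100.0 : 99.2 : 38.7 : 6.5 : 0.4

Element Dr pattern (n=3): 0.57189034 : 0.35127798 : 0.07192301 : 0.00490867
Element Bv pattern (n=2): 0.212521 : 0.496958 : 0.290521
Convolve the two distributions (both contribute in 2-u steps):
  M: 0.57189034×0.212521 = 0.121539
  M+2: 0.57189034×0.496958 + 0.35127798×0.212521 = 0.358859
  M+4: 0.57189034×0.290521 + 0.35127798×0.496958 + 0.07192301×0.212521 = 0.356002
  M+6: 0.35127798×0.290521 + 0.07192301×0.496958 + 0.00490867×0.212521 = 0.138840
  M+8: 0.07192301×0.290521 + 0.00490867×0.496958 = 0.023335
  M+10: 0.00490867×0.290521 = 0.001426
Scale to base peak (0.358859) = 100: 33.9 : 100.0 : 99.2 : 38.7 : 6.5 : 0.4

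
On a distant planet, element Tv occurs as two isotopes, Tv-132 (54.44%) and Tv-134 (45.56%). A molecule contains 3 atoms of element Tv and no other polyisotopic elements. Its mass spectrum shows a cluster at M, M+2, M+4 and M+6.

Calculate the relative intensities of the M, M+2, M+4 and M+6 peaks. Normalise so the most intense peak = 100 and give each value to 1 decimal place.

The 3 Tv atoms are independent, so intensities follow the terms of (0.5444 + 0.4556)^3.
P(M) = 0.5444^3 = 0.161345
P(M+2) = 3 × 0.5444^2 × 0.4556^1 = 0.405080
P(M+4) = 3 × 0.5444^1 × 0.4556^2 = 0.339006
P(M+6) = 0.4556^3 = 0.094570
The M+2 peak is largest (0.405080); scaling to 100 gives 39.8 : 100.0 : 83.7 : 23.3.

39.8 : 100.0 : 83.7 : 23.3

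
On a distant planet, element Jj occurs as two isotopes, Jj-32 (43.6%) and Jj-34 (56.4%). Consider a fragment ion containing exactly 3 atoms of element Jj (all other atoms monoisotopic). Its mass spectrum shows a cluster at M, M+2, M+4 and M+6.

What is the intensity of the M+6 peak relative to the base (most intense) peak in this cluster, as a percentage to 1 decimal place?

43.1%

Binomial terms of (0.436 + 0.564)^3: M 0.0829, M+2 0.3216, M+4 0.4161, M+6 0.1794 → M+4 is the base peak.
P(M+4) = C(3,2) × 0.436^1 × 0.564^2 = 3 × 0.4360 × 0.318096 = 0.416070 (base)
P(M+6) = C(3,3) × 0.436^0 × 0.564^3 = 1 × 1.0000 × 0.17940614 = 0.179406
Relative intensity = 0.179406 / 0.416070 × 100 = 43.1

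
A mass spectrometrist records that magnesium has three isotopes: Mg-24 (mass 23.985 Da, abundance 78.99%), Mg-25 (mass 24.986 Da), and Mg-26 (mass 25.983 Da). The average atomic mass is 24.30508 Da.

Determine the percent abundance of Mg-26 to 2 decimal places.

11.01%

The remaining 21.01% is split between Mg-25 (fraction x) and Mg-26 (fraction 0.2101 − x).
Substituting: 24.986x + 25.983(0.2101 − x) = 5.3593285
(24.986 − 25.983)x = -0.0996998  ⇒  x = 0.10000, y = 0.11010
Mg-25: 10.00%, Mg-26: 11.01%.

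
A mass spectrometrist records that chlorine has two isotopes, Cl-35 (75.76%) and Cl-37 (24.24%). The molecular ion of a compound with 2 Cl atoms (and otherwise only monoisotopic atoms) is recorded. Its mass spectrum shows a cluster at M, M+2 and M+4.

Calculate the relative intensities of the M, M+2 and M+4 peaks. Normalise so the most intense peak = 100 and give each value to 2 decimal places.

100.00 : 63.99 : 10.24

Expanding (0.7576 + 0.2424)^2:
P(M) = 0.7576^2 = 0.573958
P(M+2) = 2 × 0.7576^1 × 0.2424^1 = 0.367284
P(M+4) = 0.2424^2 = 0.058758
The M peak is largest (0.573958); scaling to 100 gives 100.00 : 63.99 : 10.24.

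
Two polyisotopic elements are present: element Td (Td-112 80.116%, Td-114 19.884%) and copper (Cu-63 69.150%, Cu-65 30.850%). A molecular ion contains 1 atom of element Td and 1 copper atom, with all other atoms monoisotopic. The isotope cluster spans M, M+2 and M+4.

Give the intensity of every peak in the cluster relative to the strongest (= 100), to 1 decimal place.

Element Td pattern (n=1): 0.80116 : 0.19884
Copper pattern (n=1): 0.6915 : 0.3085
Convolve the two distributions (both contribute in 2-u steps):
  M: 0.80116×0.6915 = 0.554002
  M+2: 0.80116×0.3085 + 0.19884×0.6915 = 0.384656
  M+4: 0.19884×0.3085 = 0.061342
Scale to base peak (0.554002) = 100: 100.0 : 69.4 : 11.1

100.0 : 69.4 : 11.1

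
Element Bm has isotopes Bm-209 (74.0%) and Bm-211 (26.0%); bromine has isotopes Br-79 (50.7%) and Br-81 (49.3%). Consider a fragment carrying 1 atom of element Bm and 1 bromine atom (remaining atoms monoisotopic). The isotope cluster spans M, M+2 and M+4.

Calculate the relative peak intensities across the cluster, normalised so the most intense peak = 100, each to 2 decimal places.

75.54 : 100.00 : 25.81

Element Bm pattern (n=1): 0.7400 : 0.2600
Bromine pattern (n=1): 0.5070 : 0.4930
Convolve the two distributions (both contribute in 2-u steps):
  M: 0.7400×0.5070 = 0.375180
  M+2: 0.7400×0.4930 + 0.2600×0.5070 = 0.496640
  M+4: 0.2600×0.4930 = 0.128180
Scale to base peak (0.496640) = 100: 75.54 : 100.00 : 25.81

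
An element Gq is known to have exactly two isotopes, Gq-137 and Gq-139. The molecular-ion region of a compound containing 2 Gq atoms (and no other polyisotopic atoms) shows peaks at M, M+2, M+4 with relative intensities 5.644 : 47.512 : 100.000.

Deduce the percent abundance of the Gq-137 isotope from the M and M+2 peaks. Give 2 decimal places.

19.20%

Let p = fractional abundance of Gq-137. I(M+2)/I(M) = [C(2,1)·p^1·(1−p)] / p^2 = 2·(1−p)/p = 47.512/5.644 = 8.4181
(1−p)/p = 8.4181/2 = 4.2091  ⇒  p = 1/(1 + 4.2091) = 0.1920
Gq-137: 19.20%, Gq-139: 80.80%.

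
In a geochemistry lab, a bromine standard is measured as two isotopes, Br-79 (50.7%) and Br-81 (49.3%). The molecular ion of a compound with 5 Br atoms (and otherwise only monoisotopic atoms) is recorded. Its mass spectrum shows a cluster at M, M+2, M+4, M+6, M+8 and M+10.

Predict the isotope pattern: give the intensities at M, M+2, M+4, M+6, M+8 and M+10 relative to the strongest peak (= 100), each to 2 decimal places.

The 5 Br atoms are independent, so intensities follow the terms of (0.507 + 0.493)^5.
P(M) = 0.507^5 = 0.033500
P(M+2) = 5 × 0.507^4 × 0.493^1 = 0.162873
P(M+4) = 10 × 0.507^3 × 0.493^2 = 0.316751
P(M+6) = 10 × 0.507^2 × 0.493^3 = 0.308004
P(M+8) = 5 × 0.507^1 × 0.493^4 = 0.149750
P(M+10) = 0.493^5 = 0.029123
The M+4 peak is largest (0.316751); scaling to 100 gives 10.58 : 51.42 : 100.00 : 97.24 : 47.28 : 9.19.

10.58 : 51.42 : 100.00 : 97.24 : 47.28 : 9.19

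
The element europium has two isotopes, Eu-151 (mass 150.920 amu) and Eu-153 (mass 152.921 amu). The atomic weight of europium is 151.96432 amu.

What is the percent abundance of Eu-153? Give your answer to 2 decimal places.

52.19%

Let x be the fractional abundance of Eu-151; then Eu-153 has abundance 1 − x.
150.920·x + 152.921·(1 − x) = 151.96432
(150.920 − 152.921)·x = 151.96432 − 152.921
x = -0.95668 / -2.001 = 0.47810 → 47.81% Eu-151, 52.19% Eu-153.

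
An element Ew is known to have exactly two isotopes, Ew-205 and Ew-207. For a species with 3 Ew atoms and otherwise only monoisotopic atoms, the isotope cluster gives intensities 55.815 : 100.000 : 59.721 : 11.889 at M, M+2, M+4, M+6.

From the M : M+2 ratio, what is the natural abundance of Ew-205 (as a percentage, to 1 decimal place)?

Let p = fractional abundance of Ew-205. I(M+2)/I(M) = [C(3,1)·p^2·(1−p)] / p^3 = 3·(1−p)/p = 100.000/55.815 = 1.7916
(1−p)/p = 1.7916/3 = 0.5972  ⇒  p = 1/(1 + 0.5972) = 0.6261
Ew-205: 62.6%, Ew-207: 37.4%.

62.6%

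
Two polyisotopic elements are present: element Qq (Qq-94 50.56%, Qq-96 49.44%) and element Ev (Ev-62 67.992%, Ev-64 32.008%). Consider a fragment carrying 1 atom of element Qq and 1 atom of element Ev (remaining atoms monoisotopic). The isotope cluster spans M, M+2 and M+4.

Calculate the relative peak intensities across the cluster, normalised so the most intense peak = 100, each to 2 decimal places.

69.03 : 100.00 : 31.78

Element Qq pattern (n=1): 0.5056 : 0.4944
Element Ev pattern (n=1): 0.67992 : 0.32008
Convolve the two distributions (both contribute in 2-u steps):
  M: 0.5056×0.67992 = 0.343768
  M+2: 0.5056×0.32008 + 0.4944×0.67992 = 0.497985
  M+4: 0.4944×0.32008 = 0.158248
Scale to base peak (0.497985) = 100: 69.03 : 100.00 : 31.78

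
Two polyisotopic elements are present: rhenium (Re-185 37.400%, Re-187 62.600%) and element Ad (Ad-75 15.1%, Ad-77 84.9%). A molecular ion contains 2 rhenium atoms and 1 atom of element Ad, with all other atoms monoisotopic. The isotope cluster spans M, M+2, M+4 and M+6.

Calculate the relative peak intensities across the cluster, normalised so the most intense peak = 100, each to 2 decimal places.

4.62 : 41.48 : 100.00 : 72.85

Rhenium pattern (n=2): 0.139876 : 0.468248 : 0.391876
Element Ad pattern (n=1): 0.1510 : 0.8490
Convolve the two distributions (both contribute in 2-u steps):
  M: 0.139876×0.1510 = 0.021121
  M+2: 0.139876×0.8490 + 0.468248×0.1510 = 0.189460
  M+4: 0.468248×0.8490 + 0.391876×0.1510 = 0.456716
  M+6: 0.391876×0.8490 = 0.332703
Scale to base peak (0.456716) = 100: 4.62 : 41.48 : 100.00 : 72.85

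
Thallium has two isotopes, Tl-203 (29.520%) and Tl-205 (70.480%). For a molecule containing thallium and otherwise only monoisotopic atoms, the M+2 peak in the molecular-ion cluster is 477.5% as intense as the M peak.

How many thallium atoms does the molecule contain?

The M+2/M ratio from n Tl atoms is n · q/p = n · 0.70480/0.29520.
n = 4.775 × 0.29520/0.70480 = 2.00 ≈ 2

2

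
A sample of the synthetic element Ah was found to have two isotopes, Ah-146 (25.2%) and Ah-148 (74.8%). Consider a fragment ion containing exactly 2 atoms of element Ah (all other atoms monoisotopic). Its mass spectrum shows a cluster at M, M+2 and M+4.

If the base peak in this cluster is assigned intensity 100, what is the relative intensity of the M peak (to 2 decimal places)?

11.35

Term probabilities: M 0.0635, M+2 0.3770, M+4 0.5595. Base peak = M+4.
P(M+4) = C(2,2) × 0.252^0 × 0.748^2 = 1 × 1.0000 × 0.559504 = 0.559504 (base)
P(M) = C(2,0) × 0.252^2 × 0.748^0 = 1 × 0.063504 × 1.0000 = 0.063504
Relative intensity = 0.063504 / 0.559504 × 100 = 11.35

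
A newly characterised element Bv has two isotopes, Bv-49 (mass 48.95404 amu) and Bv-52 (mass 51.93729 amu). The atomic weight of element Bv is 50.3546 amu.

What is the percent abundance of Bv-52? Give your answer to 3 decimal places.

With x = fraction of Bv-49 (so Bv-52 is 1 − x):
48.95404·x + 51.93729·(1 − x) = 50.3546
(48.95404 − 51.93729)·x = 50.3546 − 51.93729
x = -1.58269 / -2.98325 = 0.53053 → 53.053% Bv-49, 46.947% Bv-52.

46.947%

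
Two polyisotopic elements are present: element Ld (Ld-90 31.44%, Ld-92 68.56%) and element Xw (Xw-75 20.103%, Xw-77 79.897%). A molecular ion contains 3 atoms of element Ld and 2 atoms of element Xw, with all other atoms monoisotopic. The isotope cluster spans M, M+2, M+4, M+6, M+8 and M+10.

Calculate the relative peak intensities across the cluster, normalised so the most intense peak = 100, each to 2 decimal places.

0.32 : 4.71 : 26.66 : 73.79 : 100.00 : 53.22

Element Ld pattern (n=3): 0.03107761 : 0.20330925 : 0.44334867 : 0.32226447
Element Xw pattern (n=2): 0.04041306 : 0.32123388 : 0.63835306
Convolve the two distributions (both contribute in 2-u steps):
  M: 0.03107761×0.04041306 = 0.001256
  M+2: 0.03107761×0.32123388 + 0.20330925×0.04041306 = 0.018200
  M+4: 0.03107761×0.63835306 + 0.20330925×0.32123388 + 0.44334867×0.04041306 = 0.103065
  M+6: 0.20330925×0.63835306 + 0.44334867×0.32123388 + 0.32226447×0.04041306 = 0.285225
  M+8: 0.44334867×0.63835306 + 0.32226447×0.32123388 = 0.386535
  M+10: 0.32226447×0.63835306 = 0.205719
Scale to base peak (0.386535) = 100: 0.32 : 4.71 : 26.66 : 73.79 : 100.00 : 53.22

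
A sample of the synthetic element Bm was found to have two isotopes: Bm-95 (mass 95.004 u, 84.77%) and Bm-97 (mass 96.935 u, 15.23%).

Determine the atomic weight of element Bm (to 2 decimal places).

The abundance-weighted mean is 0.8477 × 95.004 + 0.1523 × 96.935
= 80.5349 + 14.7632 = 95.2981 u

95.30 u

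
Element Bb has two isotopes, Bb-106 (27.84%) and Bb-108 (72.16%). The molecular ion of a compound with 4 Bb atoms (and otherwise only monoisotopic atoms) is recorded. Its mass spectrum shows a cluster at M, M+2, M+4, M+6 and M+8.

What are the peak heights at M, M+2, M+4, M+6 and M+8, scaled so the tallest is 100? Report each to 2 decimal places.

1.44 : 14.88 : 57.87 : 100.00 : 64.80

Expanding (0.2784 + 0.7216)^4:
P(M) = 0.2784^4 = 0.006007
P(M+2) = 4 × 0.2784^3 × 0.7216^1 = 0.062282
P(M+4) = 6 × 0.2784^2 × 0.7216^2 = 0.242149
P(M+6) = 4 × 0.2784^1 × 0.7216^3 = 0.418426
P(M+8) = 0.7216^4 = 0.271135
The M+6 peak is largest (0.418426); scaling to 100 gives 1.44 : 14.88 : 57.87 : 100.00 : 64.80.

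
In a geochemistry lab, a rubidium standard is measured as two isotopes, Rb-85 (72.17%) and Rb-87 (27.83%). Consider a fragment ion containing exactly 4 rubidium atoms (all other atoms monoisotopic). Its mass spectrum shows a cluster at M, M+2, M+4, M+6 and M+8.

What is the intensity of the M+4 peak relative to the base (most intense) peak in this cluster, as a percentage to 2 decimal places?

57.84%

Binomial terms of (0.7217 + 0.2783)^4: M 0.2713, M+2 0.4184, M+4 0.2420, M+6 0.0622, M+8 0.0060 → M+2 is the base peak.
P(M+2) = C(4,1) × 0.7217^3 × 0.2783^1 = 4 × 0.37589809 × 0.2783 = 0.418450 (base)
P(M+4) = C(4,2) × 0.7217^2 × 0.2783^2 = 6 × 0.52085089 × 0.07745089 = 0.242042
Relative intensity = 0.242042 / 0.418450 × 100 = 57.84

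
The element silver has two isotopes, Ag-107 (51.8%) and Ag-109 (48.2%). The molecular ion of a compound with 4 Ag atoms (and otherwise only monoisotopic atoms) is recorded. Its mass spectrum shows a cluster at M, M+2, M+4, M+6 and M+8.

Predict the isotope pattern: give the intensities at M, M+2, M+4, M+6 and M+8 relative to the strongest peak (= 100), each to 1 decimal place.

Each Ag atom is independently Ag-107 (p = 0.518) or Ag-109 (q = 0.482); the cluster is the binomial expansion (p + q)^4.
P(M) = 0.518^4 = 0.071998
P(M+2) = 4 × 0.518^3 × 0.482^1 = 0.267976
P(M+4) = 6 × 0.518^2 × 0.482^2 = 0.374029
P(M+6) = 4 × 0.518^1 × 0.482^3 = 0.232023
P(M+8) = 0.482^4 = 0.053974
The M+4 peak is largest (0.374029); scaling to 100 gives 19.2 : 71.6 : 100.0 : 62.0 : 14.4.

19.2 : 71.6 : 100.0 : 62.0 : 14.4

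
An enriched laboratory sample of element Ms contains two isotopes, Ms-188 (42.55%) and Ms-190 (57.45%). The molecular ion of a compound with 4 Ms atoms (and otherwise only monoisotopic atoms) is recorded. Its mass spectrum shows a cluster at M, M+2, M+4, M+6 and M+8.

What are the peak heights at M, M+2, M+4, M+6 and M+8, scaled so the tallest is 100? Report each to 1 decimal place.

Each Ms atom is independently Ms-188 (p = 0.4255) or Ms-190 (q = 0.5745); the cluster is the binomial expansion (p + q)^4.
P(M) = 0.4255^4 = 0.032779
P(M+2) = 4 × 0.4255^3 × 0.5745^1 = 0.177031
P(M+4) = 6 × 0.4255^2 × 0.5745^2 = 0.358534
P(M+6) = 4 × 0.4255^1 × 0.5745^3 = 0.322723
P(M+8) = 0.5745^4 = 0.108933
The M+4 peak is largest (0.358534); scaling to 100 gives 9.1 : 49.4 : 100.0 : 90.0 : 30.4.

9.1 : 49.4 : 100.0 : 90.0 : 30.4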